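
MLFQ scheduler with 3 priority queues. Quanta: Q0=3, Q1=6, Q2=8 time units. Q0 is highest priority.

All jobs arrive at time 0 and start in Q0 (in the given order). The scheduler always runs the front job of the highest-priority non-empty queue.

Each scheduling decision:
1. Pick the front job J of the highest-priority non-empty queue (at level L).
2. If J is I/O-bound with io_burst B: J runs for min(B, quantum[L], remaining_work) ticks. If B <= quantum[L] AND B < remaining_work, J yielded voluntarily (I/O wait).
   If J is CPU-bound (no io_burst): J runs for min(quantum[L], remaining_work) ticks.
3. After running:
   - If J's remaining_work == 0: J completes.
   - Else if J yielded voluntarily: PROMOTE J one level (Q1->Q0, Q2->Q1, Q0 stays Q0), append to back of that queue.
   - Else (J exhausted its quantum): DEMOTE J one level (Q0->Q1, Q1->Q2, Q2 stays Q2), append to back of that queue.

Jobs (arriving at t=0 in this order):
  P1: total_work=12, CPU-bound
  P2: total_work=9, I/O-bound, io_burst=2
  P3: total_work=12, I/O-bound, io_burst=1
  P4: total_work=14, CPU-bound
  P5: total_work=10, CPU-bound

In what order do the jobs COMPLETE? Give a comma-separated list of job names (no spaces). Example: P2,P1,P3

Answer: P2,P3,P1,P4,P5

Derivation:
t=0-3: P1@Q0 runs 3, rem=9, quantum used, demote→Q1. Q0=[P2,P3,P4,P5] Q1=[P1] Q2=[]
t=3-5: P2@Q0 runs 2, rem=7, I/O yield, promote→Q0. Q0=[P3,P4,P5,P2] Q1=[P1] Q2=[]
t=5-6: P3@Q0 runs 1, rem=11, I/O yield, promote→Q0. Q0=[P4,P5,P2,P3] Q1=[P1] Q2=[]
t=6-9: P4@Q0 runs 3, rem=11, quantum used, demote→Q1. Q0=[P5,P2,P3] Q1=[P1,P4] Q2=[]
t=9-12: P5@Q0 runs 3, rem=7, quantum used, demote→Q1. Q0=[P2,P3] Q1=[P1,P4,P5] Q2=[]
t=12-14: P2@Q0 runs 2, rem=5, I/O yield, promote→Q0. Q0=[P3,P2] Q1=[P1,P4,P5] Q2=[]
t=14-15: P3@Q0 runs 1, rem=10, I/O yield, promote→Q0. Q0=[P2,P3] Q1=[P1,P4,P5] Q2=[]
t=15-17: P2@Q0 runs 2, rem=3, I/O yield, promote→Q0. Q0=[P3,P2] Q1=[P1,P4,P5] Q2=[]
t=17-18: P3@Q0 runs 1, rem=9, I/O yield, promote→Q0. Q0=[P2,P3] Q1=[P1,P4,P5] Q2=[]
t=18-20: P2@Q0 runs 2, rem=1, I/O yield, promote→Q0. Q0=[P3,P2] Q1=[P1,P4,P5] Q2=[]
t=20-21: P3@Q0 runs 1, rem=8, I/O yield, promote→Q0. Q0=[P2,P3] Q1=[P1,P4,P5] Q2=[]
t=21-22: P2@Q0 runs 1, rem=0, completes. Q0=[P3] Q1=[P1,P4,P5] Q2=[]
t=22-23: P3@Q0 runs 1, rem=7, I/O yield, promote→Q0. Q0=[P3] Q1=[P1,P4,P5] Q2=[]
t=23-24: P3@Q0 runs 1, rem=6, I/O yield, promote→Q0. Q0=[P3] Q1=[P1,P4,P5] Q2=[]
t=24-25: P3@Q0 runs 1, rem=5, I/O yield, promote→Q0. Q0=[P3] Q1=[P1,P4,P5] Q2=[]
t=25-26: P3@Q0 runs 1, rem=4, I/O yield, promote→Q0. Q0=[P3] Q1=[P1,P4,P5] Q2=[]
t=26-27: P3@Q0 runs 1, rem=3, I/O yield, promote→Q0. Q0=[P3] Q1=[P1,P4,P5] Q2=[]
t=27-28: P3@Q0 runs 1, rem=2, I/O yield, promote→Q0. Q0=[P3] Q1=[P1,P4,P5] Q2=[]
t=28-29: P3@Q0 runs 1, rem=1, I/O yield, promote→Q0. Q0=[P3] Q1=[P1,P4,P5] Q2=[]
t=29-30: P3@Q0 runs 1, rem=0, completes. Q0=[] Q1=[P1,P4,P5] Q2=[]
t=30-36: P1@Q1 runs 6, rem=3, quantum used, demote→Q2. Q0=[] Q1=[P4,P5] Q2=[P1]
t=36-42: P4@Q1 runs 6, rem=5, quantum used, demote→Q2. Q0=[] Q1=[P5] Q2=[P1,P4]
t=42-48: P5@Q1 runs 6, rem=1, quantum used, demote→Q2. Q0=[] Q1=[] Q2=[P1,P4,P5]
t=48-51: P1@Q2 runs 3, rem=0, completes. Q0=[] Q1=[] Q2=[P4,P5]
t=51-56: P4@Q2 runs 5, rem=0, completes. Q0=[] Q1=[] Q2=[P5]
t=56-57: P5@Q2 runs 1, rem=0, completes. Q0=[] Q1=[] Q2=[]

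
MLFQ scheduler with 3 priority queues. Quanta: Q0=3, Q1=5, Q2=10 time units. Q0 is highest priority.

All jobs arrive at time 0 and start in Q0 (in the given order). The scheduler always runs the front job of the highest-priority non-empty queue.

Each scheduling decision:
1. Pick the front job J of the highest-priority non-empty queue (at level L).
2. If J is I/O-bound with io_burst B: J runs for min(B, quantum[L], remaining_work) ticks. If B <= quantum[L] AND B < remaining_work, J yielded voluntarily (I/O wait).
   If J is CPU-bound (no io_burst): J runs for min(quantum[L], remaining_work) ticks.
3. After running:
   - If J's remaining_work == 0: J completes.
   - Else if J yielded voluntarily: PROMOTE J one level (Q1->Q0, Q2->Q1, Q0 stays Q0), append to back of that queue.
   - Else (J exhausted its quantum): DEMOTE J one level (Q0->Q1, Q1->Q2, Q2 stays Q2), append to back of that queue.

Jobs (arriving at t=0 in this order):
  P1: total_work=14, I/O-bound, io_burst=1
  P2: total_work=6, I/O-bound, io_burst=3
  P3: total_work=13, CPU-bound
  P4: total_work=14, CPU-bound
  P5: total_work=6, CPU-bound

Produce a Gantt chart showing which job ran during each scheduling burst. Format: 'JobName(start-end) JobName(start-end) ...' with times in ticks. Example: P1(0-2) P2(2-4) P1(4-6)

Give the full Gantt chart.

Answer: P1(0-1) P2(1-4) P3(4-7) P4(7-10) P5(10-13) P1(13-14) P2(14-17) P1(17-18) P1(18-19) P1(19-20) P1(20-21) P1(21-22) P1(22-23) P1(23-24) P1(24-25) P1(25-26) P1(26-27) P1(27-28) P1(28-29) P3(29-34) P4(34-39) P5(39-42) P3(42-47) P4(47-53)

Derivation:
t=0-1: P1@Q0 runs 1, rem=13, I/O yield, promote→Q0. Q0=[P2,P3,P4,P5,P1] Q1=[] Q2=[]
t=1-4: P2@Q0 runs 3, rem=3, I/O yield, promote→Q0. Q0=[P3,P4,P5,P1,P2] Q1=[] Q2=[]
t=4-7: P3@Q0 runs 3, rem=10, quantum used, demote→Q1. Q0=[P4,P5,P1,P2] Q1=[P3] Q2=[]
t=7-10: P4@Q0 runs 3, rem=11, quantum used, demote→Q1. Q0=[P5,P1,P2] Q1=[P3,P4] Q2=[]
t=10-13: P5@Q0 runs 3, rem=3, quantum used, demote→Q1. Q0=[P1,P2] Q1=[P3,P4,P5] Q2=[]
t=13-14: P1@Q0 runs 1, rem=12, I/O yield, promote→Q0. Q0=[P2,P1] Q1=[P3,P4,P5] Q2=[]
t=14-17: P2@Q0 runs 3, rem=0, completes. Q0=[P1] Q1=[P3,P4,P5] Q2=[]
t=17-18: P1@Q0 runs 1, rem=11, I/O yield, promote→Q0. Q0=[P1] Q1=[P3,P4,P5] Q2=[]
t=18-19: P1@Q0 runs 1, rem=10, I/O yield, promote→Q0. Q0=[P1] Q1=[P3,P4,P5] Q2=[]
t=19-20: P1@Q0 runs 1, rem=9, I/O yield, promote→Q0. Q0=[P1] Q1=[P3,P4,P5] Q2=[]
t=20-21: P1@Q0 runs 1, rem=8, I/O yield, promote→Q0. Q0=[P1] Q1=[P3,P4,P5] Q2=[]
t=21-22: P1@Q0 runs 1, rem=7, I/O yield, promote→Q0. Q0=[P1] Q1=[P3,P4,P5] Q2=[]
t=22-23: P1@Q0 runs 1, rem=6, I/O yield, promote→Q0. Q0=[P1] Q1=[P3,P4,P5] Q2=[]
t=23-24: P1@Q0 runs 1, rem=5, I/O yield, promote→Q0. Q0=[P1] Q1=[P3,P4,P5] Q2=[]
t=24-25: P1@Q0 runs 1, rem=4, I/O yield, promote→Q0. Q0=[P1] Q1=[P3,P4,P5] Q2=[]
t=25-26: P1@Q0 runs 1, rem=3, I/O yield, promote→Q0. Q0=[P1] Q1=[P3,P4,P5] Q2=[]
t=26-27: P1@Q0 runs 1, rem=2, I/O yield, promote→Q0. Q0=[P1] Q1=[P3,P4,P5] Q2=[]
t=27-28: P1@Q0 runs 1, rem=1, I/O yield, promote→Q0. Q0=[P1] Q1=[P3,P4,P5] Q2=[]
t=28-29: P1@Q0 runs 1, rem=0, completes. Q0=[] Q1=[P3,P4,P5] Q2=[]
t=29-34: P3@Q1 runs 5, rem=5, quantum used, demote→Q2. Q0=[] Q1=[P4,P5] Q2=[P3]
t=34-39: P4@Q1 runs 5, rem=6, quantum used, demote→Q2. Q0=[] Q1=[P5] Q2=[P3,P4]
t=39-42: P5@Q1 runs 3, rem=0, completes. Q0=[] Q1=[] Q2=[P3,P4]
t=42-47: P3@Q2 runs 5, rem=0, completes. Q0=[] Q1=[] Q2=[P4]
t=47-53: P4@Q2 runs 6, rem=0, completes. Q0=[] Q1=[] Q2=[]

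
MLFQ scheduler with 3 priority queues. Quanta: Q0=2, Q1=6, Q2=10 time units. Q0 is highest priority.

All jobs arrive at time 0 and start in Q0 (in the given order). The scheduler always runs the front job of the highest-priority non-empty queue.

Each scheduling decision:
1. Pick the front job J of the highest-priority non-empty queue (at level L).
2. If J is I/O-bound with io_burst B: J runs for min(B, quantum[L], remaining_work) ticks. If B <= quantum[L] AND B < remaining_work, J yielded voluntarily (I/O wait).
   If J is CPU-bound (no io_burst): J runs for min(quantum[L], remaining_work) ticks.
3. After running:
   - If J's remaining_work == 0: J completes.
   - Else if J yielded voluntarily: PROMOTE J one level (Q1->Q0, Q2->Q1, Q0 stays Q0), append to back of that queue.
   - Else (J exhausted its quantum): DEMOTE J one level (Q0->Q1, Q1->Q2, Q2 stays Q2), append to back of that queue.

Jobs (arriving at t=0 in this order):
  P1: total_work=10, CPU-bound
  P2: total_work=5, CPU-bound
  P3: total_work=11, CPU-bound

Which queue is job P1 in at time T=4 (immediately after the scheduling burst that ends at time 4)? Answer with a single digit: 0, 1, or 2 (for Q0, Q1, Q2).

Answer: 1

Derivation:
t=0-2: P1@Q0 runs 2, rem=8, quantum used, demote→Q1. Q0=[P2,P3] Q1=[P1] Q2=[]
t=2-4: P2@Q0 runs 2, rem=3, quantum used, demote→Q1. Q0=[P3] Q1=[P1,P2] Q2=[]
t=4-6: P3@Q0 runs 2, rem=9, quantum used, demote→Q1. Q0=[] Q1=[P1,P2,P3] Q2=[]
t=6-12: P1@Q1 runs 6, rem=2, quantum used, demote→Q2. Q0=[] Q1=[P2,P3] Q2=[P1]
t=12-15: P2@Q1 runs 3, rem=0, completes. Q0=[] Q1=[P3] Q2=[P1]
t=15-21: P3@Q1 runs 6, rem=3, quantum used, demote→Q2. Q0=[] Q1=[] Q2=[P1,P3]
t=21-23: P1@Q2 runs 2, rem=0, completes. Q0=[] Q1=[] Q2=[P3]
t=23-26: P3@Q2 runs 3, rem=0, completes. Q0=[] Q1=[] Q2=[]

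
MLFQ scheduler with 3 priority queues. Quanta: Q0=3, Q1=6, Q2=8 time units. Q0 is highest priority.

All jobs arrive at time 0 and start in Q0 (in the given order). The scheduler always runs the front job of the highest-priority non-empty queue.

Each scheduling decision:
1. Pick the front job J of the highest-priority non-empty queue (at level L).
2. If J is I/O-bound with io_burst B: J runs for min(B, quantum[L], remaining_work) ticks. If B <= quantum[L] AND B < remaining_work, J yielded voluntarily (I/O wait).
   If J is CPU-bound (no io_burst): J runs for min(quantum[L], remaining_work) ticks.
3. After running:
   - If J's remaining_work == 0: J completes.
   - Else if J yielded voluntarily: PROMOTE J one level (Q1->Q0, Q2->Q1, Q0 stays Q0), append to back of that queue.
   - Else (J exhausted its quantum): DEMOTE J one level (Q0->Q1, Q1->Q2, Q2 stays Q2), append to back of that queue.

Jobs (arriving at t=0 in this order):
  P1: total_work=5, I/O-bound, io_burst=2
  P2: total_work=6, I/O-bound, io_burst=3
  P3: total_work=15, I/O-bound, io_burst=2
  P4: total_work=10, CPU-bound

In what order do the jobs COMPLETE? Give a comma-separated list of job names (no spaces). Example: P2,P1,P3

t=0-2: P1@Q0 runs 2, rem=3, I/O yield, promote→Q0. Q0=[P2,P3,P4,P1] Q1=[] Q2=[]
t=2-5: P2@Q0 runs 3, rem=3, I/O yield, promote→Q0. Q0=[P3,P4,P1,P2] Q1=[] Q2=[]
t=5-7: P3@Q0 runs 2, rem=13, I/O yield, promote→Q0. Q0=[P4,P1,P2,P3] Q1=[] Q2=[]
t=7-10: P4@Q0 runs 3, rem=7, quantum used, demote→Q1. Q0=[P1,P2,P3] Q1=[P4] Q2=[]
t=10-12: P1@Q0 runs 2, rem=1, I/O yield, promote→Q0. Q0=[P2,P3,P1] Q1=[P4] Q2=[]
t=12-15: P2@Q0 runs 3, rem=0, completes. Q0=[P3,P1] Q1=[P4] Q2=[]
t=15-17: P3@Q0 runs 2, rem=11, I/O yield, promote→Q0. Q0=[P1,P3] Q1=[P4] Q2=[]
t=17-18: P1@Q0 runs 1, rem=0, completes. Q0=[P3] Q1=[P4] Q2=[]
t=18-20: P3@Q0 runs 2, rem=9, I/O yield, promote→Q0. Q0=[P3] Q1=[P4] Q2=[]
t=20-22: P3@Q0 runs 2, rem=7, I/O yield, promote→Q0. Q0=[P3] Q1=[P4] Q2=[]
t=22-24: P3@Q0 runs 2, rem=5, I/O yield, promote→Q0. Q0=[P3] Q1=[P4] Q2=[]
t=24-26: P3@Q0 runs 2, rem=3, I/O yield, promote→Q0. Q0=[P3] Q1=[P4] Q2=[]
t=26-28: P3@Q0 runs 2, rem=1, I/O yield, promote→Q0. Q0=[P3] Q1=[P4] Q2=[]
t=28-29: P3@Q0 runs 1, rem=0, completes. Q0=[] Q1=[P4] Q2=[]
t=29-35: P4@Q1 runs 6, rem=1, quantum used, demote→Q2. Q0=[] Q1=[] Q2=[P4]
t=35-36: P4@Q2 runs 1, rem=0, completes. Q0=[] Q1=[] Q2=[]

Answer: P2,P1,P3,P4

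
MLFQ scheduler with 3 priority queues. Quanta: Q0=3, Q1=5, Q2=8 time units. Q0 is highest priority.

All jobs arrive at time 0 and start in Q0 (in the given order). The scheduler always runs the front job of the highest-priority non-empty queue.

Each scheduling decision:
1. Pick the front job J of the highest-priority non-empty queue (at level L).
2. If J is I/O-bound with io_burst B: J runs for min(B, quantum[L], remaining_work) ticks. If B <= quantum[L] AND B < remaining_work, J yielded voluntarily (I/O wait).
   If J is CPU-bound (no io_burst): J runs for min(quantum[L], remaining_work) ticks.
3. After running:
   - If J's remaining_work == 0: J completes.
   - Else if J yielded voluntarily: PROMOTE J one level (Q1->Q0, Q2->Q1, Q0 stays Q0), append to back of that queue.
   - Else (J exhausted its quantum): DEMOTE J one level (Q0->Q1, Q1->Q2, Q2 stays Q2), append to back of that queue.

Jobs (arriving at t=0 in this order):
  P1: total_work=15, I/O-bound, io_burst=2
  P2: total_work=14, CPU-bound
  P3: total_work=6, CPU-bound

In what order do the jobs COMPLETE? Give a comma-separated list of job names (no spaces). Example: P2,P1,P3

Answer: P1,P3,P2

Derivation:
t=0-2: P1@Q0 runs 2, rem=13, I/O yield, promote→Q0. Q0=[P2,P3,P1] Q1=[] Q2=[]
t=2-5: P2@Q0 runs 3, rem=11, quantum used, demote→Q1. Q0=[P3,P1] Q1=[P2] Q2=[]
t=5-8: P3@Q0 runs 3, rem=3, quantum used, demote→Q1. Q0=[P1] Q1=[P2,P3] Q2=[]
t=8-10: P1@Q0 runs 2, rem=11, I/O yield, promote→Q0. Q0=[P1] Q1=[P2,P3] Q2=[]
t=10-12: P1@Q0 runs 2, rem=9, I/O yield, promote→Q0. Q0=[P1] Q1=[P2,P3] Q2=[]
t=12-14: P1@Q0 runs 2, rem=7, I/O yield, promote→Q0. Q0=[P1] Q1=[P2,P3] Q2=[]
t=14-16: P1@Q0 runs 2, rem=5, I/O yield, promote→Q0. Q0=[P1] Q1=[P2,P3] Q2=[]
t=16-18: P1@Q0 runs 2, rem=3, I/O yield, promote→Q0. Q0=[P1] Q1=[P2,P3] Q2=[]
t=18-20: P1@Q0 runs 2, rem=1, I/O yield, promote→Q0. Q0=[P1] Q1=[P2,P3] Q2=[]
t=20-21: P1@Q0 runs 1, rem=0, completes. Q0=[] Q1=[P2,P3] Q2=[]
t=21-26: P2@Q1 runs 5, rem=6, quantum used, demote→Q2. Q0=[] Q1=[P3] Q2=[P2]
t=26-29: P3@Q1 runs 3, rem=0, completes. Q0=[] Q1=[] Q2=[P2]
t=29-35: P2@Q2 runs 6, rem=0, completes. Q0=[] Q1=[] Q2=[]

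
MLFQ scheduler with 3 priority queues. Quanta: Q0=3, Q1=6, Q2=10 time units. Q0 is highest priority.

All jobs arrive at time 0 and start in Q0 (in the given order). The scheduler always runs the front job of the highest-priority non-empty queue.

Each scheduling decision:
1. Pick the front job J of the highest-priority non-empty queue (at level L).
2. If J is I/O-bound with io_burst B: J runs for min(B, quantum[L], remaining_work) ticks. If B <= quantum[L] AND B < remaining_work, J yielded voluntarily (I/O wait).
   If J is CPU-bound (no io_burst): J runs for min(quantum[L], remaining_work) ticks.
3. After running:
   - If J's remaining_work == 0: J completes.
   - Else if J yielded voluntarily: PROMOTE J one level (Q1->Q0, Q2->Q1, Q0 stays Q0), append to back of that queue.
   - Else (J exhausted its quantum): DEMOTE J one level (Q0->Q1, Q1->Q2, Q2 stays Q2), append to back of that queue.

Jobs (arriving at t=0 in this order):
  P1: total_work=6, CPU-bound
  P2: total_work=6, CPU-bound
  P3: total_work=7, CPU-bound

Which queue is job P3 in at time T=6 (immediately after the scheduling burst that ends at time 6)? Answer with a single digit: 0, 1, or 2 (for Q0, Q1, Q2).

t=0-3: P1@Q0 runs 3, rem=3, quantum used, demote→Q1. Q0=[P2,P3] Q1=[P1] Q2=[]
t=3-6: P2@Q0 runs 3, rem=3, quantum used, demote→Q1. Q0=[P3] Q1=[P1,P2] Q2=[]
t=6-9: P3@Q0 runs 3, rem=4, quantum used, demote→Q1. Q0=[] Q1=[P1,P2,P3] Q2=[]
t=9-12: P1@Q1 runs 3, rem=0, completes. Q0=[] Q1=[P2,P3] Q2=[]
t=12-15: P2@Q1 runs 3, rem=0, completes. Q0=[] Q1=[P3] Q2=[]
t=15-19: P3@Q1 runs 4, rem=0, completes. Q0=[] Q1=[] Q2=[]

Answer: 0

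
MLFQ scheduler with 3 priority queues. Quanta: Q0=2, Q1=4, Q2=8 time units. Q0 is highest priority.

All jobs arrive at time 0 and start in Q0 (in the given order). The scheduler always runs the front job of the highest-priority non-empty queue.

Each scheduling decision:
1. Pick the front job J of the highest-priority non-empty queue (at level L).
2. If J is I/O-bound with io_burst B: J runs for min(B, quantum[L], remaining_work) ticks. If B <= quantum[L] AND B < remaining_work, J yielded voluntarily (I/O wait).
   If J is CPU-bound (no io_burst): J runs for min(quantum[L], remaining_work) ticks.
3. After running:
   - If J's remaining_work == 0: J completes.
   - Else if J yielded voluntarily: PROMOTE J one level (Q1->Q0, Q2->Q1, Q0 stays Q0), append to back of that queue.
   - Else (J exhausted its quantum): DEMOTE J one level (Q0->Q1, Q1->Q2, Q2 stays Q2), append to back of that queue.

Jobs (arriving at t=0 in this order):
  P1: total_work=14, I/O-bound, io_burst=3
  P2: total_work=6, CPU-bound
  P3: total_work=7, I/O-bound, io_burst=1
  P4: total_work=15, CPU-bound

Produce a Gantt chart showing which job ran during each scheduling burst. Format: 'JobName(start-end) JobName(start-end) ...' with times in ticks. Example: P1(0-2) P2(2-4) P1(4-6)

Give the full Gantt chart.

t=0-2: P1@Q0 runs 2, rem=12, quantum used, demote→Q1. Q0=[P2,P3,P4] Q1=[P1] Q2=[]
t=2-4: P2@Q0 runs 2, rem=4, quantum used, demote→Q1. Q0=[P3,P4] Q1=[P1,P2] Q2=[]
t=4-5: P3@Q0 runs 1, rem=6, I/O yield, promote→Q0. Q0=[P4,P3] Q1=[P1,P2] Q2=[]
t=5-7: P4@Q0 runs 2, rem=13, quantum used, demote→Q1. Q0=[P3] Q1=[P1,P2,P4] Q2=[]
t=7-8: P3@Q0 runs 1, rem=5, I/O yield, promote→Q0. Q0=[P3] Q1=[P1,P2,P4] Q2=[]
t=8-9: P3@Q0 runs 1, rem=4, I/O yield, promote→Q0. Q0=[P3] Q1=[P1,P2,P4] Q2=[]
t=9-10: P3@Q0 runs 1, rem=3, I/O yield, promote→Q0. Q0=[P3] Q1=[P1,P2,P4] Q2=[]
t=10-11: P3@Q0 runs 1, rem=2, I/O yield, promote→Q0. Q0=[P3] Q1=[P1,P2,P4] Q2=[]
t=11-12: P3@Q0 runs 1, rem=1, I/O yield, promote→Q0. Q0=[P3] Q1=[P1,P2,P4] Q2=[]
t=12-13: P3@Q0 runs 1, rem=0, completes. Q0=[] Q1=[P1,P2,P4] Q2=[]
t=13-16: P1@Q1 runs 3, rem=9, I/O yield, promote→Q0. Q0=[P1] Q1=[P2,P4] Q2=[]
t=16-18: P1@Q0 runs 2, rem=7, quantum used, demote→Q1. Q0=[] Q1=[P2,P4,P1] Q2=[]
t=18-22: P2@Q1 runs 4, rem=0, completes. Q0=[] Q1=[P4,P1] Q2=[]
t=22-26: P4@Q1 runs 4, rem=9, quantum used, demote→Q2. Q0=[] Q1=[P1] Q2=[P4]
t=26-29: P1@Q1 runs 3, rem=4, I/O yield, promote→Q0. Q0=[P1] Q1=[] Q2=[P4]
t=29-31: P1@Q0 runs 2, rem=2, quantum used, demote→Q1. Q0=[] Q1=[P1] Q2=[P4]
t=31-33: P1@Q1 runs 2, rem=0, completes. Q0=[] Q1=[] Q2=[P4]
t=33-41: P4@Q2 runs 8, rem=1, quantum used, demote→Q2. Q0=[] Q1=[] Q2=[P4]
t=41-42: P4@Q2 runs 1, rem=0, completes. Q0=[] Q1=[] Q2=[]

Answer: P1(0-2) P2(2-4) P3(4-5) P4(5-7) P3(7-8) P3(8-9) P3(9-10) P3(10-11) P3(11-12) P3(12-13) P1(13-16) P1(16-18) P2(18-22) P4(22-26) P1(26-29) P1(29-31) P1(31-33) P4(33-41) P4(41-42)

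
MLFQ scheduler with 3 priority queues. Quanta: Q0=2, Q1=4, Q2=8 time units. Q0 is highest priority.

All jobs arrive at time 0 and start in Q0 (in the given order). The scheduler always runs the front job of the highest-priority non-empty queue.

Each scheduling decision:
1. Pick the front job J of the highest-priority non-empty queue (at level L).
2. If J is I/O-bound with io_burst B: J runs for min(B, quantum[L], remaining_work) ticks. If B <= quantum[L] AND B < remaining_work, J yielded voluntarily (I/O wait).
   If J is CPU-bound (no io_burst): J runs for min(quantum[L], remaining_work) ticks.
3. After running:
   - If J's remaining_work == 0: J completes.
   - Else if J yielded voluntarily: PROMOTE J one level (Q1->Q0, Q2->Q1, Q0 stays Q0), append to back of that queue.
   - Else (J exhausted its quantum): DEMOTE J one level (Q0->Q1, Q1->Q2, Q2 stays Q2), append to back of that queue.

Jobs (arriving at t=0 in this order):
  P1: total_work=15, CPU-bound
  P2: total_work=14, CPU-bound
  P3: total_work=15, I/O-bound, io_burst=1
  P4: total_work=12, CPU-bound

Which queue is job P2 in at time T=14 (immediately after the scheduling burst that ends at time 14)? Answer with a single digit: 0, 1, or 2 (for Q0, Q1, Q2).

t=0-2: P1@Q0 runs 2, rem=13, quantum used, demote→Q1. Q0=[P2,P3,P4] Q1=[P1] Q2=[]
t=2-4: P2@Q0 runs 2, rem=12, quantum used, demote→Q1. Q0=[P3,P4] Q1=[P1,P2] Q2=[]
t=4-5: P3@Q0 runs 1, rem=14, I/O yield, promote→Q0. Q0=[P4,P3] Q1=[P1,P2] Q2=[]
t=5-7: P4@Q0 runs 2, rem=10, quantum used, demote→Q1. Q0=[P3] Q1=[P1,P2,P4] Q2=[]
t=7-8: P3@Q0 runs 1, rem=13, I/O yield, promote→Q0. Q0=[P3] Q1=[P1,P2,P4] Q2=[]
t=8-9: P3@Q0 runs 1, rem=12, I/O yield, promote→Q0. Q0=[P3] Q1=[P1,P2,P4] Q2=[]
t=9-10: P3@Q0 runs 1, rem=11, I/O yield, promote→Q0. Q0=[P3] Q1=[P1,P2,P4] Q2=[]
t=10-11: P3@Q0 runs 1, rem=10, I/O yield, promote→Q0. Q0=[P3] Q1=[P1,P2,P4] Q2=[]
t=11-12: P3@Q0 runs 1, rem=9, I/O yield, promote→Q0. Q0=[P3] Q1=[P1,P2,P4] Q2=[]
t=12-13: P3@Q0 runs 1, rem=8, I/O yield, promote→Q0. Q0=[P3] Q1=[P1,P2,P4] Q2=[]
t=13-14: P3@Q0 runs 1, rem=7, I/O yield, promote→Q0. Q0=[P3] Q1=[P1,P2,P4] Q2=[]
t=14-15: P3@Q0 runs 1, rem=6, I/O yield, promote→Q0. Q0=[P3] Q1=[P1,P2,P4] Q2=[]
t=15-16: P3@Q0 runs 1, rem=5, I/O yield, promote→Q0. Q0=[P3] Q1=[P1,P2,P4] Q2=[]
t=16-17: P3@Q0 runs 1, rem=4, I/O yield, promote→Q0. Q0=[P3] Q1=[P1,P2,P4] Q2=[]
t=17-18: P3@Q0 runs 1, rem=3, I/O yield, promote→Q0. Q0=[P3] Q1=[P1,P2,P4] Q2=[]
t=18-19: P3@Q0 runs 1, rem=2, I/O yield, promote→Q0. Q0=[P3] Q1=[P1,P2,P4] Q2=[]
t=19-20: P3@Q0 runs 1, rem=1, I/O yield, promote→Q0. Q0=[P3] Q1=[P1,P2,P4] Q2=[]
t=20-21: P3@Q0 runs 1, rem=0, completes. Q0=[] Q1=[P1,P2,P4] Q2=[]
t=21-25: P1@Q1 runs 4, rem=9, quantum used, demote→Q2. Q0=[] Q1=[P2,P4] Q2=[P1]
t=25-29: P2@Q1 runs 4, rem=8, quantum used, demote→Q2. Q0=[] Q1=[P4] Q2=[P1,P2]
t=29-33: P4@Q1 runs 4, rem=6, quantum used, demote→Q2. Q0=[] Q1=[] Q2=[P1,P2,P4]
t=33-41: P1@Q2 runs 8, rem=1, quantum used, demote→Q2. Q0=[] Q1=[] Q2=[P2,P4,P1]
t=41-49: P2@Q2 runs 8, rem=0, completes. Q0=[] Q1=[] Q2=[P4,P1]
t=49-55: P4@Q2 runs 6, rem=0, completes. Q0=[] Q1=[] Q2=[P1]
t=55-56: P1@Q2 runs 1, rem=0, completes. Q0=[] Q1=[] Q2=[]

Answer: 1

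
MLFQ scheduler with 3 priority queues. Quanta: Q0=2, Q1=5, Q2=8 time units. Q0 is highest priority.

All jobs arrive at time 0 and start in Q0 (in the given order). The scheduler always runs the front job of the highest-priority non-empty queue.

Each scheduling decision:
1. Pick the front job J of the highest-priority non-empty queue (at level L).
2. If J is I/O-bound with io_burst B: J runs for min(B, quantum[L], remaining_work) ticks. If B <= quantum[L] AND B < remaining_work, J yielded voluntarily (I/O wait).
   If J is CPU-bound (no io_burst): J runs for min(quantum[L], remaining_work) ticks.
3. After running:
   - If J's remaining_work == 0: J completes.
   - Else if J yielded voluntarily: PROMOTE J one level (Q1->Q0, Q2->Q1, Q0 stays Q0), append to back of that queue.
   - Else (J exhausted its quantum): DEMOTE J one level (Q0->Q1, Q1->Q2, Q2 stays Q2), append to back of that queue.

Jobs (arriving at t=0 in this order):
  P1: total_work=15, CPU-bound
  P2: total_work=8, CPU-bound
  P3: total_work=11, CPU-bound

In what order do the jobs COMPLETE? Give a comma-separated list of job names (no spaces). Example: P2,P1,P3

t=0-2: P1@Q0 runs 2, rem=13, quantum used, demote→Q1. Q0=[P2,P3] Q1=[P1] Q2=[]
t=2-4: P2@Q0 runs 2, rem=6, quantum used, demote→Q1. Q0=[P3] Q1=[P1,P2] Q2=[]
t=4-6: P3@Q0 runs 2, rem=9, quantum used, demote→Q1. Q0=[] Q1=[P1,P2,P3] Q2=[]
t=6-11: P1@Q1 runs 5, rem=8, quantum used, demote→Q2. Q0=[] Q1=[P2,P3] Q2=[P1]
t=11-16: P2@Q1 runs 5, rem=1, quantum used, demote→Q2. Q0=[] Q1=[P3] Q2=[P1,P2]
t=16-21: P3@Q1 runs 5, rem=4, quantum used, demote→Q2. Q0=[] Q1=[] Q2=[P1,P2,P3]
t=21-29: P1@Q2 runs 8, rem=0, completes. Q0=[] Q1=[] Q2=[P2,P3]
t=29-30: P2@Q2 runs 1, rem=0, completes. Q0=[] Q1=[] Q2=[P3]
t=30-34: P3@Q2 runs 4, rem=0, completes. Q0=[] Q1=[] Q2=[]

Answer: P1,P2,P3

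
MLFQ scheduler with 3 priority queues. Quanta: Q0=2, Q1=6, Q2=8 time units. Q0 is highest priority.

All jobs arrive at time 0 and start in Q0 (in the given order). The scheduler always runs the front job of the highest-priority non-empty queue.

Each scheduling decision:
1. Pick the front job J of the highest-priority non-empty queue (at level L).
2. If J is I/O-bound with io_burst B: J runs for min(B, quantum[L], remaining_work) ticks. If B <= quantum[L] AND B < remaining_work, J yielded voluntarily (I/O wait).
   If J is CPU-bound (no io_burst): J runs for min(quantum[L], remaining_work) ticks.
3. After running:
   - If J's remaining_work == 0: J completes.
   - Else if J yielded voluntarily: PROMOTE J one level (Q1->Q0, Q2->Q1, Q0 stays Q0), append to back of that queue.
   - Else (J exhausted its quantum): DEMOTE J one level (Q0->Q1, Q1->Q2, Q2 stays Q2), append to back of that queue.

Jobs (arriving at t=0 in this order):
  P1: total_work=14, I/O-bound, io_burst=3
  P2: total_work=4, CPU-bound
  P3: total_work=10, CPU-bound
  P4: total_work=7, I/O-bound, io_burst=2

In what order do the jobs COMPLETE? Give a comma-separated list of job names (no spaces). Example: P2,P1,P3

Answer: P4,P2,P1,P3

Derivation:
t=0-2: P1@Q0 runs 2, rem=12, quantum used, demote→Q1. Q0=[P2,P3,P4] Q1=[P1] Q2=[]
t=2-4: P2@Q0 runs 2, rem=2, quantum used, demote→Q1. Q0=[P3,P4] Q1=[P1,P2] Q2=[]
t=4-6: P3@Q0 runs 2, rem=8, quantum used, demote→Q1. Q0=[P4] Q1=[P1,P2,P3] Q2=[]
t=6-8: P4@Q0 runs 2, rem=5, I/O yield, promote→Q0. Q0=[P4] Q1=[P1,P2,P3] Q2=[]
t=8-10: P4@Q0 runs 2, rem=3, I/O yield, promote→Q0. Q0=[P4] Q1=[P1,P2,P3] Q2=[]
t=10-12: P4@Q0 runs 2, rem=1, I/O yield, promote→Q0. Q0=[P4] Q1=[P1,P2,P3] Q2=[]
t=12-13: P4@Q0 runs 1, rem=0, completes. Q0=[] Q1=[P1,P2,P3] Q2=[]
t=13-16: P1@Q1 runs 3, rem=9, I/O yield, promote→Q0. Q0=[P1] Q1=[P2,P3] Q2=[]
t=16-18: P1@Q0 runs 2, rem=7, quantum used, demote→Q1. Q0=[] Q1=[P2,P3,P1] Q2=[]
t=18-20: P2@Q1 runs 2, rem=0, completes. Q0=[] Q1=[P3,P1] Q2=[]
t=20-26: P3@Q1 runs 6, rem=2, quantum used, demote→Q2. Q0=[] Q1=[P1] Q2=[P3]
t=26-29: P1@Q1 runs 3, rem=4, I/O yield, promote→Q0. Q0=[P1] Q1=[] Q2=[P3]
t=29-31: P1@Q0 runs 2, rem=2, quantum used, demote→Q1. Q0=[] Q1=[P1] Q2=[P3]
t=31-33: P1@Q1 runs 2, rem=0, completes. Q0=[] Q1=[] Q2=[P3]
t=33-35: P3@Q2 runs 2, rem=0, completes. Q0=[] Q1=[] Q2=[]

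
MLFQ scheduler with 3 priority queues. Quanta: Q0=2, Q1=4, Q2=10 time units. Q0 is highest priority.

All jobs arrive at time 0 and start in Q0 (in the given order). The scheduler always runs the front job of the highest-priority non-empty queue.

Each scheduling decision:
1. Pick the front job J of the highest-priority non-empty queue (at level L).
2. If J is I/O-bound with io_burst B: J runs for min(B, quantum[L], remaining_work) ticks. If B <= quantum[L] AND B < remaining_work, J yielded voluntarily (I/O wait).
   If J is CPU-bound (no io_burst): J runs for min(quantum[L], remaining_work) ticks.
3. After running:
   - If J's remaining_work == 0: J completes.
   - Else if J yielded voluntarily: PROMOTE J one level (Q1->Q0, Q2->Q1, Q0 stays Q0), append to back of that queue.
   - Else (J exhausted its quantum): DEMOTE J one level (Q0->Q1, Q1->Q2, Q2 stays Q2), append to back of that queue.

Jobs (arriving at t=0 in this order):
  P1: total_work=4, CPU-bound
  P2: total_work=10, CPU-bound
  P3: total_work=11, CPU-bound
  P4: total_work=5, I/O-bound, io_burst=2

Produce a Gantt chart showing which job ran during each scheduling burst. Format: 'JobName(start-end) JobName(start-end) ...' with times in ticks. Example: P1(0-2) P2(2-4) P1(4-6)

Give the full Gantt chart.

Answer: P1(0-2) P2(2-4) P3(4-6) P4(6-8) P4(8-10) P4(10-11) P1(11-13) P2(13-17) P3(17-21) P2(21-25) P3(25-30)

Derivation:
t=0-2: P1@Q0 runs 2, rem=2, quantum used, demote→Q1. Q0=[P2,P3,P4] Q1=[P1] Q2=[]
t=2-4: P2@Q0 runs 2, rem=8, quantum used, demote→Q1. Q0=[P3,P4] Q1=[P1,P2] Q2=[]
t=4-6: P3@Q0 runs 2, rem=9, quantum used, demote→Q1. Q0=[P4] Q1=[P1,P2,P3] Q2=[]
t=6-8: P4@Q0 runs 2, rem=3, I/O yield, promote→Q0. Q0=[P4] Q1=[P1,P2,P3] Q2=[]
t=8-10: P4@Q0 runs 2, rem=1, I/O yield, promote→Q0. Q0=[P4] Q1=[P1,P2,P3] Q2=[]
t=10-11: P4@Q0 runs 1, rem=0, completes. Q0=[] Q1=[P1,P2,P3] Q2=[]
t=11-13: P1@Q1 runs 2, rem=0, completes. Q0=[] Q1=[P2,P3] Q2=[]
t=13-17: P2@Q1 runs 4, rem=4, quantum used, demote→Q2. Q0=[] Q1=[P3] Q2=[P2]
t=17-21: P3@Q1 runs 4, rem=5, quantum used, demote→Q2. Q0=[] Q1=[] Q2=[P2,P3]
t=21-25: P2@Q2 runs 4, rem=0, completes. Q0=[] Q1=[] Q2=[P3]
t=25-30: P3@Q2 runs 5, rem=0, completes. Q0=[] Q1=[] Q2=[]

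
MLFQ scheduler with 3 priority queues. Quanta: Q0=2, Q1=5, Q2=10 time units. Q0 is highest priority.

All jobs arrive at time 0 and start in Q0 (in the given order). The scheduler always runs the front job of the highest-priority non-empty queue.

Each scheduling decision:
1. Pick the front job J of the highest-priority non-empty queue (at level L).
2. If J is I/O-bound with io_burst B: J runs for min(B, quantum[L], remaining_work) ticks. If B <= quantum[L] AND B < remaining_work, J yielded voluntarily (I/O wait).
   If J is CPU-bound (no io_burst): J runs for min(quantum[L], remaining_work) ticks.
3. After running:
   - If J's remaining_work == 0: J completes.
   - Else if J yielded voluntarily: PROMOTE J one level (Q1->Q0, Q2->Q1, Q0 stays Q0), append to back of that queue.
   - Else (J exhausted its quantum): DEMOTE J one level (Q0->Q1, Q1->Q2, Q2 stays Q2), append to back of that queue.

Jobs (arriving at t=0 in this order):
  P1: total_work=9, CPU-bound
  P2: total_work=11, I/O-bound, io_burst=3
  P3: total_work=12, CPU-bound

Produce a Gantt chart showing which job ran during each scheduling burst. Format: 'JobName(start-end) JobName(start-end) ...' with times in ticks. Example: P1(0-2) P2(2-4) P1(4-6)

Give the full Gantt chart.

t=0-2: P1@Q0 runs 2, rem=7, quantum used, demote→Q1. Q0=[P2,P3] Q1=[P1] Q2=[]
t=2-4: P2@Q0 runs 2, rem=9, quantum used, demote→Q1. Q0=[P3] Q1=[P1,P2] Q2=[]
t=4-6: P3@Q0 runs 2, rem=10, quantum used, demote→Q1. Q0=[] Q1=[P1,P2,P3] Q2=[]
t=6-11: P1@Q1 runs 5, rem=2, quantum used, demote→Q2. Q0=[] Q1=[P2,P3] Q2=[P1]
t=11-14: P2@Q1 runs 3, rem=6, I/O yield, promote→Q0. Q0=[P2] Q1=[P3] Q2=[P1]
t=14-16: P2@Q0 runs 2, rem=4, quantum used, demote→Q1. Q0=[] Q1=[P3,P2] Q2=[P1]
t=16-21: P3@Q1 runs 5, rem=5, quantum used, demote→Q2. Q0=[] Q1=[P2] Q2=[P1,P3]
t=21-24: P2@Q1 runs 3, rem=1, I/O yield, promote→Q0. Q0=[P2] Q1=[] Q2=[P1,P3]
t=24-25: P2@Q0 runs 1, rem=0, completes. Q0=[] Q1=[] Q2=[P1,P3]
t=25-27: P1@Q2 runs 2, rem=0, completes. Q0=[] Q1=[] Q2=[P3]
t=27-32: P3@Q2 runs 5, rem=0, completes. Q0=[] Q1=[] Q2=[]

Answer: P1(0-2) P2(2-4) P3(4-6) P1(6-11) P2(11-14) P2(14-16) P3(16-21) P2(21-24) P2(24-25) P1(25-27) P3(27-32)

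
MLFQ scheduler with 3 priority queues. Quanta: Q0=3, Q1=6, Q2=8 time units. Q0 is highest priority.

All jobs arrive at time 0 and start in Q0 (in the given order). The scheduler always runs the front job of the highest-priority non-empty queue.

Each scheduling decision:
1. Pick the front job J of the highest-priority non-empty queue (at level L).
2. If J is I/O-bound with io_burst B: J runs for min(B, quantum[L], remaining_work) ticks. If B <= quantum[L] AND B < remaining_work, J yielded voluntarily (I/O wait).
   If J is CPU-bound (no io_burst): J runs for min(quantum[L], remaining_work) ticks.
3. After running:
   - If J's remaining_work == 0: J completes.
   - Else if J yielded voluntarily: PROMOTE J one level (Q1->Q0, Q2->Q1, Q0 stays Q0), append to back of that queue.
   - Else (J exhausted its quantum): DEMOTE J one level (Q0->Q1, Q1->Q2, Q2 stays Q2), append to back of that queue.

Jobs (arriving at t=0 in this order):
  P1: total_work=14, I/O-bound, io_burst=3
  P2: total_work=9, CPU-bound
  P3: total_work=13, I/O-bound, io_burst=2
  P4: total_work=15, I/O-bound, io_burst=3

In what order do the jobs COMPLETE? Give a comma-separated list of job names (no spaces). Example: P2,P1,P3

t=0-3: P1@Q0 runs 3, rem=11, I/O yield, promote→Q0. Q0=[P2,P3,P4,P1] Q1=[] Q2=[]
t=3-6: P2@Q0 runs 3, rem=6, quantum used, demote→Q1. Q0=[P3,P4,P1] Q1=[P2] Q2=[]
t=6-8: P3@Q0 runs 2, rem=11, I/O yield, promote→Q0. Q0=[P4,P1,P3] Q1=[P2] Q2=[]
t=8-11: P4@Q0 runs 3, rem=12, I/O yield, promote→Q0. Q0=[P1,P3,P4] Q1=[P2] Q2=[]
t=11-14: P1@Q0 runs 3, rem=8, I/O yield, promote→Q0. Q0=[P3,P4,P1] Q1=[P2] Q2=[]
t=14-16: P3@Q0 runs 2, rem=9, I/O yield, promote→Q0. Q0=[P4,P1,P3] Q1=[P2] Q2=[]
t=16-19: P4@Q0 runs 3, rem=9, I/O yield, promote→Q0. Q0=[P1,P3,P4] Q1=[P2] Q2=[]
t=19-22: P1@Q0 runs 3, rem=5, I/O yield, promote→Q0. Q0=[P3,P4,P1] Q1=[P2] Q2=[]
t=22-24: P3@Q0 runs 2, rem=7, I/O yield, promote→Q0. Q0=[P4,P1,P3] Q1=[P2] Q2=[]
t=24-27: P4@Q0 runs 3, rem=6, I/O yield, promote→Q0. Q0=[P1,P3,P4] Q1=[P2] Q2=[]
t=27-30: P1@Q0 runs 3, rem=2, I/O yield, promote→Q0. Q0=[P3,P4,P1] Q1=[P2] Q2=[]
t=30-32: P3@Q0 runs 2, rem=5, I/O yield, promote→Q0. Q0=[P4,P1,P3] Q1=[P2] Q2=[]
t=32-35: P4@Q0 runs 3, rem=3, I/O yield, promote→Q0. Q0=[P1,P3,P4] Q1=[P2] Q2=[]
t=35-37: P1@Q0 runs 2, rem=0, completes. Q0=[P3,P4] Q1=[P2] Q2=[]
t=37-39: P3@Q0 runs 2, rem=3, I/O yield, promote→Q0. Q0=[P4,P3] Q1=[P2] Q2=[]
t=39-42: P4@Q0 runs 3, rem=0, completes. Q0=[P3] Q1=[P2] Q2=[]
t=42-44: P3@Q0 runs 2, rem=1, I/O yield, promote→Q0. Q0=[P3] Q1=[P2] Q2=[]
t=44-45: P3@Q0 runs 1, rem=0, completes. Q0=[] Q1=[P2] Q2=[]
t=45-51: P2@Q1 runs 6, rem=0, completes. Q0=[] Q1=[] Q2=[]

Answer: P1,P4,P3,P2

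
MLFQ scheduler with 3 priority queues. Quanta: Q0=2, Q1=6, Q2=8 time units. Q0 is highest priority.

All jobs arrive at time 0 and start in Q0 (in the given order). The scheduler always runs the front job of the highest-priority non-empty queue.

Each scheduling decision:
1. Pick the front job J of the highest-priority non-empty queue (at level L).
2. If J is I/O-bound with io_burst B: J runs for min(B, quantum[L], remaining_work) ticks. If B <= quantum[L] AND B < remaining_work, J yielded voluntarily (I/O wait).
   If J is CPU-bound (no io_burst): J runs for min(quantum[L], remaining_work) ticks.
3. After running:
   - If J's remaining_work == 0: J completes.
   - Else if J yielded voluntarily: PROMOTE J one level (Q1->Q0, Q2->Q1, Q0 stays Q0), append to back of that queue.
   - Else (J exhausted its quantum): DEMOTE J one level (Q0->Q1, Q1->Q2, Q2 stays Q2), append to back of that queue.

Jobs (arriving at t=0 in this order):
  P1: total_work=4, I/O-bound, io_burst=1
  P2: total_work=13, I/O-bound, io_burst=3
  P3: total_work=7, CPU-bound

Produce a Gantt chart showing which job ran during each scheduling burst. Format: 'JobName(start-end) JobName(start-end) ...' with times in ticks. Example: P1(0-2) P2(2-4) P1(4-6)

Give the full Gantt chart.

t=0-1: P1@Q0 runs 1, rem=3, I/O yield, promote→Q0. Q0=[P2,P3,P1] Q1=[] Q2=[]
t=1-3: P2@Q0 runs 2, rem=11, quantum used, demote→Q1. Q0=[P3,P1] Q1=[P2] Q2=[]
t=3-5: P3@Q0 runs 2, rem=5, quantum used, demote→Q1. Q0=[P1] Q1=[P2,P3] Q2=[]
t=5-6: P1@Q0 runs 1, rem=2, I/O yield, promote→Q0. Q0=[P1] Q1=[P2,P3] Q2=[]
t=6-7: P1@Q0 runs 1, rem=1, I/O yield, promote→Q0. Q0=[P1] Q1=[P2,P3] Q2=[]
t=7-8: P1@Q0 runs 1, rem=0, completes. Q0=[] Q1=[P2,P3] Q2=[]
t=8-11: P2@Q1 runs 3, rem=8, I/O yield, promote→Q0. Q0=[P2] Q1=[P3] Q2=[]
t=11-13: P2@Q0 runs 2, rem=6, quantum used, demote→Q1. Q0=[] Q1=[P3,P2] Q2=[]
t=13-18: P3@Q1 runs 5, rem=0, completes. Q0=[] Q1=[P2] Q2=[]
t=18-21: P2@Q1 runs 3, rem=3, I/O yield, promote→Q0. Q0=[P2] Q1=[] Q2=[]
t=21-23: P2@Q0 runs 2, rem=1, quantum used, demote→Q1. Q0=[] Q1=[P2] Q2=[]
t=23-24: P2@Q1 runs 1, rem=0, completes. Q0=[] Q1=[] Q2=[]

Answer: P1(0-1) P2(1-3) P3(3-5) P1(5-6) P1(6-7) P1(7-8) P2(8-11) P2(11-13) P3(13-18) P2(18-21) P2(21-23) P2(23-24)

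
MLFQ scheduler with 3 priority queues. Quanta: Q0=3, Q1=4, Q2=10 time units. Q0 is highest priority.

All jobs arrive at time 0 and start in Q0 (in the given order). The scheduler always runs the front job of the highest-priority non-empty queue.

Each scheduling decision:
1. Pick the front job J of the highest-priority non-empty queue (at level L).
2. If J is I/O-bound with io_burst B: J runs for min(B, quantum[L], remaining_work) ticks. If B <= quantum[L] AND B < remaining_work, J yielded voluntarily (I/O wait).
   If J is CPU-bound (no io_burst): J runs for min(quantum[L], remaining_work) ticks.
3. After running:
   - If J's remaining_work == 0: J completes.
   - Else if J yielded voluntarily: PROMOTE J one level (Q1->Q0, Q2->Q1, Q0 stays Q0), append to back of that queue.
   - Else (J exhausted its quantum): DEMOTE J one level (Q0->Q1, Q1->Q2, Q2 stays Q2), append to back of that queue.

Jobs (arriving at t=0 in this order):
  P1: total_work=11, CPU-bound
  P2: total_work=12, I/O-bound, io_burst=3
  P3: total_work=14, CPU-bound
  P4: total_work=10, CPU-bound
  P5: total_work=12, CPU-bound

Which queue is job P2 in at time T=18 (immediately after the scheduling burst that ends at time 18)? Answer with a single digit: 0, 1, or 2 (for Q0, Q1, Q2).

Answer: 0

Derivation:
t=0-3: P1@Q0 runs 3, rem=8, quantum used, demote→Q1. Q0=[P2,P3,P4,P5] Q1=[P1] Q2=[]
t=3-6: P2@Q0 runs 3, rem=9, I/O yield, promote→Q0. Q0=[P3,P4,P5,P2] Q1=[P1] Q2=[]
t=6-9: P3@Q0 runs 3, rem=11, quantum used, demote→Q1. Q0=[P4,P5,P2] Q1=[P1,P3] Q2=[]
t=9-12: P4@Q0 runs 3, rem=7, quantum used, demote→Q1. Q0=[P5,P2] Q1=[P1,P3,P4] Q2=[]
t=12-15: P5@Q0 runs 3, rem=9, quantum used, demote→Q1. Q0=[P2] Q1=[P1,P3,P4,P5] Q2=[]
t=15-18: P2@Q0 runs 3, rem=6, I/O yield, promote→Q0. Q0=[P2] Q1=[P1,P3,P4,P5] Q2=[]
t=18-21: P2@Q0 runs 3, rem=3, I/O yield, promote→Q0. Q0=[P2] Q1=[P1,P3,P4,P5] Q2=[]
t=21-24: P2@Q0 runs 3, rem=0, completes. Q0=[] Q1=[P1,P3,P4,P5] Q2=[]
t=24-28: P1@Q1 runs 4, rem=4, quantum used, demote→Q2. Q0=[] Q1=[P3,P4,P5] Q2=[P1]
t=28-32: P3@Q1 runs 4, rem=7, quantum used, demote→Q2. Q0=[] Q1=[P4,P5] Q2=[P1,P3]
t=32-36: P4@Q1 runs 4, rem=3, quantum used, demote→Q2. Q0=[] Q1=[P5] Q2=[P1,P3,P4]
t=36-40: P5@Q1 runs 4, rem=5, quantum used, demote→Q2. Q0=[] Q1=[] Q2=[P1,P3,P4,P5]
t=40-44: P1@Q2 runs 4, rem=0, completes. Q0=[] Q1=[] Q2=[P3,P4,P5]
t=44-51: P3@Q2 runs 7, rem=0, completes. Q0=[] Q1=[] Q2=[P4,P5]
t=51-54: P4@Q2 runs 3, rem=0, completes. Q0=[] Q1=[] Q2=[P5]
t=54-59: P5@Q2 runs 5, rem=0, completes. Q0=[] Q1=[] Q2=[]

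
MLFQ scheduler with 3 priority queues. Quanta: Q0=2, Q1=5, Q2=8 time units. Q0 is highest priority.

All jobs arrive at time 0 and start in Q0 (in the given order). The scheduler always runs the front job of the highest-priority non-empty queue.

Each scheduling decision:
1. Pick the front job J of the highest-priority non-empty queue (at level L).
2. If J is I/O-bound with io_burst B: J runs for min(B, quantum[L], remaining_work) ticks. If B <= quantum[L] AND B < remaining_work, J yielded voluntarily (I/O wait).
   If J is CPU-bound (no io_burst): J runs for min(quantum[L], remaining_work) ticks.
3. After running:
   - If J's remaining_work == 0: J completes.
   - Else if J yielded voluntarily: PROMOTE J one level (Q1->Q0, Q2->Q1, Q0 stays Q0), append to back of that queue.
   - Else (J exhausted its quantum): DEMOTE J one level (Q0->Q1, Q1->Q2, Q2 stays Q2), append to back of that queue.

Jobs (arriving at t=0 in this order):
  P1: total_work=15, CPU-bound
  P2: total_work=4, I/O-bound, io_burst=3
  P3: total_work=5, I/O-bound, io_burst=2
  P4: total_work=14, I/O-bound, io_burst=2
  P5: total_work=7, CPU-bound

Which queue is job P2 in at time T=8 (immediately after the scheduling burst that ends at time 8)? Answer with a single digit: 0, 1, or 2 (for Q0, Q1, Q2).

Answer: 1

Derivation:
t=0-2: P1@Q0 runs 2, rem=13, quantum used, demote→Q1. Q0=[P2,P3,P4,P5] Q1=[P1] Q2=[]
t=2-4: P2@Q0 runs 2, rem=2, quantum used, demote→Q1. Q0=[P3,P4,P5] Q1=[P1,P2] Q2=[]
t=4-6: P3@Q0 runs 2, rem=3, I/O yield, promote→Q0. Q0=[P4,P5,P3] Q1=[P1,P2] Q2=[]
t=6-8: P4@Q0 runs 2, rem=12, I/O yield, promote→Q0. Q0=[P5,P3,P4] Q1=[P1,P2] Q2=[]
t=8-10: P5@Q0 runs 2, rem=5, quantum used, demote→Q1. Q0=[P3,P4] Q1=[P1,P2,P5] Q2=[]
t=10-12: P3@Q0 runs 2, rem=1, I/O yield, promote→Q0. Q0=[P4,P3] Q1=[P1,P2,P5] Q2=[]
t=12-14: P4@Q0 runs 2, rem=10, I/O yield, promote→Q0. Q0=[P3,P4] Q1=[P1,P2,P5] Q2=[]
t=14-15: P3@Q0 runs 1, rem=0, completes. Q0=[P4] Q1=[P1,P2,P5] Q2=[]
t=15-17: P4@Q0 runs 2, rem=8, I/O yield, promote→Q0. Q0=[P4] Q1=[P1,P2,P5] Q2=[]
t=17-19: P4@Q0 runs 2, rem=6, I/O yield, promote→Q0. Q0=[P4] Q1=[P1,P2,P5] Q2=[]
t=19-21: P4@Q0 runs 2, rem=4, I/O yield, promote→Q0. Q0=[P4] Q1=[P1,P2,P5] Q2=[]
t=21-23: P4@Q0 runs 2, rem=2, I/O yield, promote→Q0. Q0=[P4] Q1=[P1,P2,P5] Q2=[]
t=23-25: P4@Q0 runs 2, rem=0, completes. Q0=[] Q1=[P1,P2,P5] Q2=[]
t=25-30: P1@Q1 runs 5, rem=8, quantum used, demote→Q2. Q0=[] Q1=[P2,P5] Q2=[P1]
t=30-32: P2@Q1 runs 2, rem=0, completes. Q0=[] Q1=[P5] Q2=[P1]
t=32-37: P5@Q1 runs 5, rem=0, completes. Q0=[] Q1=[] Q2=[P1]
t=37-45: P1@Q2 runs 8, rem=0, completes. Q0=[] Q1=[] Q2=[]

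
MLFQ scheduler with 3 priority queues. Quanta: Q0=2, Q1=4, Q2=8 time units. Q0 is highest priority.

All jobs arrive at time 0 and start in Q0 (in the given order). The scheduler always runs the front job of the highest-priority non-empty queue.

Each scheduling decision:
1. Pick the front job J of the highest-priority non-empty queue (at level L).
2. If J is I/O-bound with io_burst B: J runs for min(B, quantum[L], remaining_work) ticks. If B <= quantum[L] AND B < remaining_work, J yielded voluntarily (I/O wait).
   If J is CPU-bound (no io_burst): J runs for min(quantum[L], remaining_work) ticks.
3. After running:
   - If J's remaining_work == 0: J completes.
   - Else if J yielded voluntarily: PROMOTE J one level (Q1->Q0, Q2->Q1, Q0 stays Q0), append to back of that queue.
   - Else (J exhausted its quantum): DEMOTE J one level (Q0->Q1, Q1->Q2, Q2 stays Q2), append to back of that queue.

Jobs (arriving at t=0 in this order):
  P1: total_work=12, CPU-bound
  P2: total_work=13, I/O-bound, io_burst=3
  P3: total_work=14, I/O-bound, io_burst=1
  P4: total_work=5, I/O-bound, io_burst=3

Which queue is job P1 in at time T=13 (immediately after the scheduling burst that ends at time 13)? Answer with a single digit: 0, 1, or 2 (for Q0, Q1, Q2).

Answer: 1

Derivation:
t=0-2: P1@Q0 runs 2, rem=10, quantum used, demote→Q1. Q0=[P2,P3,P4] Q1=[P1] Q2=[]
t=2-4: P2@Q0 runs 2, rem=11, quantum used, demote→Q1. Q0=[P3,P4] Q1=[P1,P2] Q2=[]
t=4-5: P3@Q0 runs 1, rem=13, I/O yield, promote→Q0. Q0=[P4,P3] Q1=[P1,P2] Q2=[]
t=5-7: P4@Q0 runs 2, rem=3, quantum used, demote→Q1. Q0=[P3] Q1=[P1,P2,P4] Q2=[]
t=7-8: P3@Q0 runs 1, rem=12, I/O yield, promote→Q0. Q0=[P3] Q1=[P1,P2,P4] Q2=[]
t=8-9: P3@Q0 runs 1, rem=11, I/O yield, promote→Q0. Q0=[P3] Q1=[P1,P2,P4] Q2=[]
t=9-10: P3@Q0 runs 1, rem=10, I/O yield, promote→Q0. Q0=[P3] Q1=[P1,P2,P4] Q2=[]
t=10-11: P3@Q0 runs 1, rem=9, I/O yield, promote→Q0. Q0=[P3] Q1=[P1,P2,P4] Q2=[]
t=11-12: P3@Q0 runs 1, rem=8, I/O yield, promote→Q0. Q0=[P3] Q1=[P1,P2,P4] Q2=[]
t=12-13: P3@Q0 runs 1, rem=7, I/O yield, promote→Q0. Q0=[P3] Q1=[P1,P2,P4] Q2=[]
t=13-14: P3@Q0 runs 1, rem=6, I/O yield, promote→Q0. Q0=[P3] Q1=[P1,P2,P4] Q2=[]
t=14-15: P3@Q0 runs 1, rem=5, I/O yield, promote→Q0. Q0=[P3] Q1=[P1,P2,P4] Q2=[]
t=15-16: P3@Q0 runs 1, rem=4, I/O yield, promote→Q0. Q0=[P3] Q1=[P1,P2,P4] Q2=[]
t=16-17: P3@Q0 runs 1, rem=3, I/O yield, promote→Q0. Q0=[P3] Q1=[P1,P2,P4] Q2=[]
t=17-18: P3@Q0 runs 1, rem=2, I/O yield, promote→Q0. Q0=[P3] Q1=[P1,P2,P4] Q2=[]
t=18-19: P3@Q0 runs 1, rem=1, I/O yield, promote→Q0. Q0=[P3] Q1=[P1,P2,P4] Q2=[]
t=19-20: P3@Q0 runs 1, rem=0, completes. Q0=[] Q1=[P1,P2,P4] Q2=[]
t=20-24: P1@Q1 runs 4, rem=6, quantum used, demote→Q2. Q0=[] Q1=[P2,P4] Q2=[P1]
t=24-27: P2@Q1 runs 3, rem=8, I/O yield, promote→Q0. Q0=[P2] Q1=[P4] Q2=[P1]
t=27-29: P2@Q0 runs 2, rem=6, quantum used, demote→Q1. Q0=[] Q1=[P4,P2] Q2=[P1]
t=29-32: P4@Q1 runs 3, rem=0, completes. Q0=[] Q1=[P2] Q2=[P1]
t=32-35: P2@Q1 runs 3, rem=3, I/O yield, promote→Q0. Q0=[P2] Q1=[] Q2=[P1]
t=35-37: P2@Q0 runs 2, rem=1, quantum used, demote→Q1. Q0=[] Q1=[P2] Q2=[P1]
t=37-38: P2@Q1 runs 1, rem=0, completes. Q0=[] Q1=[] Q2=[P1]
t=38-44: P1@Q2 runs 6, rem=0, completes. Q0=[] Q1=[] Q2=[]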